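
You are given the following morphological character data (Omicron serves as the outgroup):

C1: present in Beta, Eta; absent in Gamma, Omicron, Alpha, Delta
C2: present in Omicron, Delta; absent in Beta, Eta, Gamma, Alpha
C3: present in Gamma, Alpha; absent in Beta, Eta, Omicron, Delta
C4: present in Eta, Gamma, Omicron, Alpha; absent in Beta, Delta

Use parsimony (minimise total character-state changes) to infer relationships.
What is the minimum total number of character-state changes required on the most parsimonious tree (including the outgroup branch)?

5

Character polarity is set by the outgroup: the derived state is whichever differs from the outgroup's state, so for C2, C4 the derived state is 'absent', and for the remaining characters it is 'present'.
C1 (derived state 'present') is shared by Beta and Eta — a synapomorphy uniting that clade.
C2 (derived state 'absent') is shared by Alpha, Beta, Eta, and Gamma — a synapomorphy uniting that clade.
Only Alpha and Gamma show the derived state 'present' for C3, supporting them as a clade.
C4 groups Beta and Delta, which is incompatible with the clades supported by the remaining characters; treating it as convergent (homoplasy) costs fewer steps than any alternative tree.
Most parsimonious ingroup topology: (((Gamma,Alpha),(Eta,Beta)),Delta).
Changes per character on this tree: C1: 1; C2: 1; C3: 1; C4: 2.
Total = 5.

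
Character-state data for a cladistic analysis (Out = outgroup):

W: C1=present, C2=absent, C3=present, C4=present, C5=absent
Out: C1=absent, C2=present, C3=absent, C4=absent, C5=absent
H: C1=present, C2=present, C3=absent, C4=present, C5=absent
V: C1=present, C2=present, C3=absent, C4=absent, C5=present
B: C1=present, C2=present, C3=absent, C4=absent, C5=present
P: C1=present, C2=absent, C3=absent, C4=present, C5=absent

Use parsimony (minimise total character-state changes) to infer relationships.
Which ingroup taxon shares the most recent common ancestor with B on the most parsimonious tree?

Character polarity is set by the outgroup: the derived state is whichever differs from the outgroup's state, so for C2 the derived state is 'absent', and for the remaining characters it is 'present'.
All ingroup taxa share the derived state 'present' for C1; it defines the ingroup but does not resolve relationships within it.
C2 (derived state 'absent') is shared by P and W — a synapomorphy uniting that clade.
C3: derived state 'present' in W only — an autapomorphy, so it tells us nothing about relationships among taxa.
C4: derived state 'present' in H, P, and W only — synapomorphy for {H, P, W}.
C5: derived state 'present' in B and V only — synapomorphy for {B, V}.
Most parsimonious ingroup topology: ((H,(W,P)),(V,B)).
B and V form a cherry on this tree, so they are sister taxa.

V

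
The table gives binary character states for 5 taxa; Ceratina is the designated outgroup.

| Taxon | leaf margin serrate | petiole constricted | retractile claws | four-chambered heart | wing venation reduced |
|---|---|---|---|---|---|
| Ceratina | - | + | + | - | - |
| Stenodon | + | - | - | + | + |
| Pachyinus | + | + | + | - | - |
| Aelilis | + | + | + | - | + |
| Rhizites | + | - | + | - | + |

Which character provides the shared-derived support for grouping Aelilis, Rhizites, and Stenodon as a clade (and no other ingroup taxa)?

Character polarity is set by the outgroup: the derived state is whichever differs from the outgroup's state, so for petiole constricted, retractile claws the derived state is '-', and for the remaining characters it is '+'.
All ingroup taxa share the derived state '+' for leaf margin serrate; it defines the ingroup but does not resolve relationships within it.
petiole constricted (derived state '-') is shared by Rhizites and Stenodon — a synapomorphy uniting that clade.
retractile claws (derived state '-') is unique to Stenodon (autapomorphy; uninformative for grouping).
four-chambered heart: derived state '+' in Stenodon only — an autapomorphy, so it tells us nothing about relationships among taxa.
wing venation reduced: derived state '+' in Aelilis, Rhizites, and Stenodon only — synapomorphy for {Aelilis, Rhizites, Stenodon}.
Most parsimonious ingroup topology: (((Stenodon,Rhizites),Aelilis),Pachyinus).
The clade {Aelilis, Rhizites, Stenodon} is supported by wing venation reduced: its derived state '+' occurs in exactly those taxa and in no other taxon (including the outgroup).

wing venation reduced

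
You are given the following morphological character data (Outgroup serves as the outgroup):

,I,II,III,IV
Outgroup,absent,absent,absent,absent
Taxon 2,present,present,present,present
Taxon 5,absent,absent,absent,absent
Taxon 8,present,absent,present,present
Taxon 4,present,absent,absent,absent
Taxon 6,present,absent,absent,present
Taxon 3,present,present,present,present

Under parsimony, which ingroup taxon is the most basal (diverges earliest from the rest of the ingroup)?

The outgroup has state 'absent' for every character, so 'present' is the derived state throughout.
Only Taxon 2, Taxon 3, Taxon 4, Taxon 6, and Taxon 8 show the derived state 'present' for I, supporting them as a clade.
Only Taxon 2 and Taxon 3 show the derived state 'present' for II, supporting them as a clade.
Only Taxon 2, Taxon 3, and Taxon 8 show the derived state 'present' for III, supporting them as a clade.
Only Taxon 2, Taxon 3, Taxon 6, and Taxon 8 show the derived state 'present' for IV, supporting them as a clade.
Most parsimonious ingroup topology: (((((Taxon 2,Taxon 3),Taxon 8),Taxon 6),Taxon 4),Taxon 5).
Taxon 5 is sister to the clade containing all other ingroup taxa, so it is the earliest-diverging (most basal) ingroup lineage.

Taxon 5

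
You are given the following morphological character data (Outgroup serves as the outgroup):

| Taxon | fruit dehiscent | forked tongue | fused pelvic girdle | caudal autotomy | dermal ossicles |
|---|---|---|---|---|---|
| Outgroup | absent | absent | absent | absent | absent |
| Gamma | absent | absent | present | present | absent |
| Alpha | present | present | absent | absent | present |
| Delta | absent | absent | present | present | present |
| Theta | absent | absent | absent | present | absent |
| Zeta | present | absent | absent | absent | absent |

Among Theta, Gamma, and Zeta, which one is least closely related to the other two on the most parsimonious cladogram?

Zeta

The outgroup has state 'absent' for every character, so 'present' is the derived state throughout.
fruit dehiscent (derived state 'present') is shared by Alpha and Zeta — a synapomorphy uniting that clade.
forked tongue (derived state 'present') is unique to Alpha (autapomorphy; uninformative for grouping).
fused pelvic girdle (derived state 'present') is shared by Delta and Gamma — a synapomorphy uniting that clade.
caudal autotomy: derived state 'present' in Delta, Gamma, and Theta only — synapomorphy for {Delta, Gamma, Theta}.
dermal ossicles (state 'present') occurs in Alpha and Delta but conflicts with the nesting implied by the other characters — most parsimoniously interpreted as homoplasy.
Most parsimonious ingroup topology: (((Gamma,Delta),Theta),(Alpha,Zeta)).
Gamma and Theta share a more recent common ancestor with each other than either does with Zeta, so Zeta is the least closely related of the three.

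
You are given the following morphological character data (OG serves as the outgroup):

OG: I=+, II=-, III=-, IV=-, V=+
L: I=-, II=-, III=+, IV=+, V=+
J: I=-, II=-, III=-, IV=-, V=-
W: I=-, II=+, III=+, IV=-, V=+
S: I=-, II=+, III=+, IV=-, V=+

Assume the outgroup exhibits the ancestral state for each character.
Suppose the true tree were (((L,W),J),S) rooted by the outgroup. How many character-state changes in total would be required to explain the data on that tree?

Map each character onto (((L,W),J),S) (rooted by OG) and count the minimum state changes it requires (Fitch parsimony):
I: 1; II: 2; III: 2; IV: 1; V: 1.
Total tree length = 7.

7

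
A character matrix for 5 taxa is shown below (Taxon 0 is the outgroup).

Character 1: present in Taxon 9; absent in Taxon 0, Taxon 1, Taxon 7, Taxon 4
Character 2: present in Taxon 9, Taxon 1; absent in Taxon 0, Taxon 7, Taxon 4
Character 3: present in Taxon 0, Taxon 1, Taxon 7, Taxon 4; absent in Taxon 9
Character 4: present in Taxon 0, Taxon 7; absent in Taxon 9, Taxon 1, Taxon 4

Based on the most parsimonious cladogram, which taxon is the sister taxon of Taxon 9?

Character polarity is set by the outgroup: the derived state is whichever differs from the outgroup's state, so for Character 3, Character 4 the derived state is 'absent', and for the remaining characters it is 'present'.
Character 1 (derived state 'present') is unique to Taxon 9 (autapomorphy; uninformative for grouping).
Character 2: derived state 'present' in Taxon 1 and Taxon 9 only — synapomorphy for {Taxon 1, Taxon 9}.
Character 3: derived state 'absent' in Taxon 9 only — an autapomorphy, so it tells us nothing about relationships among taxa.
Character 4 (derived state 'absent') is shared by Taxon 1, Taxon 4, and Taxon 9 — a synapomorphy uniting that clade.
Most parsimonious ingroup topology: (((Taxon 9,Taxon 1),Taxon 4),Taxon 7).
Taxon 9 and Taxon 1 form a cherry on this tree, so they are sister taxa.

Taxon 1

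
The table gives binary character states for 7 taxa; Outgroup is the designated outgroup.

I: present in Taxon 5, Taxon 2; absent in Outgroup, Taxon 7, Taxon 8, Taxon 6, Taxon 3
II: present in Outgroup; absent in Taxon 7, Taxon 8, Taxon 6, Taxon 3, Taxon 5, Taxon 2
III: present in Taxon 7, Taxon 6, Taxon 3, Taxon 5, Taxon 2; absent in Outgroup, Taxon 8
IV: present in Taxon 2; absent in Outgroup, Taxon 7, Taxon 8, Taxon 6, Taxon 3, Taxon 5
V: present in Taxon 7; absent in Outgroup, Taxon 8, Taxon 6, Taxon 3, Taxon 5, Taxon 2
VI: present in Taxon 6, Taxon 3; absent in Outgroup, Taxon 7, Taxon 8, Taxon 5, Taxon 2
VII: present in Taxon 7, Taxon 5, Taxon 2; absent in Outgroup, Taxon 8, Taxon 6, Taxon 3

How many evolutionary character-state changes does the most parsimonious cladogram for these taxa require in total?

7

Character polarity is set by the outgroup: the derived state is whichever differs from the outgroup's state, so for II the derived state is 'absent', and for the remaining characters it is 'present'.
I (derived state 'present') is shared by Taxon 2 and Taxon 5 — a synapomorphy uniting that clade.
All ingroup taxa share the derived state 'absent' for II; it defines the ingroup but does not resolve relationships within it.
Only Taxon 2, Taxon 3, Taxon 5, Taxon 6, and Taxon 7 show the derived state 'present' for III, supporting them as a clade.
IV: derived state 'present' in Taxon 2 only — an autapomorphy, so it tells us nothing about relationships among taxa.
V: derived state 'present' in Taxon 7 only — an autapomorphy, so it tells us nothing about relationships among taxa.
Only Taxon 3 and Taxon 6 show the derived state 'present' for VI, supporting them as a clade.
VII: derived state 'present' in Taxon 2, Taxon 5, and Taxon 7 only — synapomorphy for {Taxon 2, Taxon 5, Taxon 7}.
Most parsimonious ingroup topology: (((Taxon 7,(Taxon 5,Taxon 2)),(Taxon 6,Taxon 3)),Taxon 8).
Changes per character on this tree: I: 1; II: 1; III: 1; IV: 1; V: 1; VI: 1; VII: 1.
Total = 7.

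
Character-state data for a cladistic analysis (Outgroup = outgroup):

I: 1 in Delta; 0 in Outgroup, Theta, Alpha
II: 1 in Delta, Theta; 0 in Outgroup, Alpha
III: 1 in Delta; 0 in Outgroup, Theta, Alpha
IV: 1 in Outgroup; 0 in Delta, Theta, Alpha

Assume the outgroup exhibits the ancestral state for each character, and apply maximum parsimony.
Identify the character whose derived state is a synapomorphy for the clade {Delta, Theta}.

II

Character polarity is set by the outgroup: the derived state is whichever differs from the outgroup's state, so for IV the derived state is '0', and for the remaining characters it is '1'.
I: derived state '1' in Delta only — an autapomorphy, so it tells us nothing about relationships among taxa.
II (derived state '1') is shared by Delta and Theta — a synapomorphy uniting that clade.
III: derived state '1' in Delta only — an autapomorphy, so it tells us nothing about relationships among taxa.
IV (derived state '0') is shared by all ingroup taxa — unites the whole ingroup.
Most parsimonious ingroup topology: ((Delta,Theta),Alpha).
The clade {Delta, Theta} is supported by II: its derived state '1' occurs in exactly those taxa and in no other taxon (including the outgroup).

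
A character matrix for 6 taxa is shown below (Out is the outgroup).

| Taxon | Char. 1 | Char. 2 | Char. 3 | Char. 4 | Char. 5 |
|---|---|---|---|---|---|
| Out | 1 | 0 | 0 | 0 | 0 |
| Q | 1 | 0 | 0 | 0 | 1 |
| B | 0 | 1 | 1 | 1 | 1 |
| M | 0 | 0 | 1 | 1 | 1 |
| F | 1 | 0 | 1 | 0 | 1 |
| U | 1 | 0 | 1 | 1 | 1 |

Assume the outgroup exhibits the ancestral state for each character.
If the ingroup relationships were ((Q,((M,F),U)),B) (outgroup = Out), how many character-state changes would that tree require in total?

9

Map each character onto ((Q,((M,F),U)),B) (rooted by Out) and count the minimum state changes it requires (Fitch parsimony):
Char. 1: 2; Char. 2: 1; Char. 3: 2; Char. 4: 3; Char. 5: 1.
Total tree length = 9.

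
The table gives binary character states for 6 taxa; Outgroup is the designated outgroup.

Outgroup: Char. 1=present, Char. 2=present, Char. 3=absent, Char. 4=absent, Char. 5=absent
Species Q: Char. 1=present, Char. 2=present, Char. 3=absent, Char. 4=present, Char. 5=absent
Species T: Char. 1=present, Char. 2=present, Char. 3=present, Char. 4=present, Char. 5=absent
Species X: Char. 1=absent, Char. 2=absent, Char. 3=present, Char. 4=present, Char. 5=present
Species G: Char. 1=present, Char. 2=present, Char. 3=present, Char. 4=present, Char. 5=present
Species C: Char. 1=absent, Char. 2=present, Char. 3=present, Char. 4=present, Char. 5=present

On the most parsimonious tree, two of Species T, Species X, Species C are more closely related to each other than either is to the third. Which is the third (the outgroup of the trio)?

Character polarity is set by the outgroup: the derived state is whichever differs from the outgroup's state, so for Char. 1, Char. 2 the derived state is 'absent', and for the remaining characters it is 'present'.
Char. 1 (derived state 'absent') is shared by Species C and Species X — a synapomorphy uniting that clade.
Char. 2 (derived state 'absent') is unique to Species X (autapomorphy; uninformative for grouping).
Char. 3: derived state 'present' in Species C, Species G, Species T, and Species X only — synapomorphy for {Species C, Species G, Species T, Species X}.
Char. 4 (derived state 'present') is shared by all ingroup taxa — unites the whole ingroup.
Only Species C, Species G, and Species X show the derived state 'present' for Char. 5, supporting them as a clade.
Most parsimonious ingroup topology: (Species Q,(Species T,((Species X,Species C),Species G))).
Species X and Species C share a more recent common ancestor with each other than either does with Species T, so Species T is the least closely related of the three.

Species T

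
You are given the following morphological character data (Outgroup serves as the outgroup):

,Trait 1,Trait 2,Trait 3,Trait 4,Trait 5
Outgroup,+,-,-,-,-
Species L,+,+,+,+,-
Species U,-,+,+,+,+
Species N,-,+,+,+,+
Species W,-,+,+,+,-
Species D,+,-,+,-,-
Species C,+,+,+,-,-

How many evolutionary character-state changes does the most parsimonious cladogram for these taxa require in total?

5

Character polarity is set by the outgroup: the derived state is whichever differs from the outgroup's state, so for Trait 1 the derived state is '-', and for the remaining characters it is '+'.
Trait 1 (derived state '-') is shared by Species N, Species U, and Species W — a synapomorphy uniting that clade.
Only Species C, Species L, Species N, Species U, and Species W show the derived state '+' for Trait 2, supporting them as a clade.
Trait 3 (derived state '+') is shared by all ingroup taxa — unites the whole ingroup.
Only Species L, Species N, Species U, and Species W show the derived state '+' for Trait 4, supporting them as a clade.
Trait 5 (derived state '+') is shared by Species N and Species U — a synapomorphy uniting that clade.
Most parsimonious ingroup topology: (((Species L,((Species U,Species N),Species W)),Species C),Species D).
Changes per character on this tree: Trait 1: 1; Trait 2: 1; Trait 3: 1; Trait 4: 1; Trait 5: 1.
Total = 5.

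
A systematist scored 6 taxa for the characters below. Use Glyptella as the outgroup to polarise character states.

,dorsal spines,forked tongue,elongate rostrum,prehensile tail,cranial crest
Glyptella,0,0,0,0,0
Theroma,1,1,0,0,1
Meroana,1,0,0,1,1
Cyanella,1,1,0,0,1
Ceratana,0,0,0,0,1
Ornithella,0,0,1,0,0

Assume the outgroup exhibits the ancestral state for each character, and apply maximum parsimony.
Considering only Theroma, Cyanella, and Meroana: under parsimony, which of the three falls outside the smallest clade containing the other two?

The outgroup has state '0' for every character, so '1' is the derived state throughout.
Only Cyanella, Meroana, and Theroma show the derived state '1' for dorsal spines, supporting them as a clade.
Only Cyanella and Theroma show the derived state '1' for forked tongue, supporting them as a clade.
elongate rostrum: derived state '1' in Ornithella only — an autapomorphy, so it tells us nothing about relationships among taxa.
prehensile tail (derived state '1') is unique to Meroana (autapomorphy; uninformative for grouping).
cranial crest: derived state '1' in Ceratana, Cyanella, Meroana, and Theroma only — synapomorphy for {Ceratana, Cyanella, Meroana, Theroma}.
Most parsimonious ingroup topology: ((((Theroma,Cyanella),Meroana),Ceratana),Ornithella).
Theroma and Cyanella share a more recent common ancestor with each other than either does with Meroana, so Meroana is the least closely related of the three.

Meroana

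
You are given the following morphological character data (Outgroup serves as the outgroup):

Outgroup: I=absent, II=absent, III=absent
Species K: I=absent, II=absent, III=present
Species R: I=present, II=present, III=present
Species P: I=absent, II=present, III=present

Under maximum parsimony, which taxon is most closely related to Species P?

Species R

The outgroup has state 'absent' for every character, so 'present' is the derived state throughout.
I (derived state 'present') is unique to Species R (autapomorphy; uninformative for grouping).
II: derived state 'present' in Species P and Species R only — synapomorphy for {Species P, Species R}.
All ingroup taxa share the derived state 'present' for III; it defines the ingroup but does not resolve relationships within it.
Most parsimonious ingroup topology: (Species K,(Species R,Species P)).
Species P and Species R form a cherry on this tree, so they are sister taxa.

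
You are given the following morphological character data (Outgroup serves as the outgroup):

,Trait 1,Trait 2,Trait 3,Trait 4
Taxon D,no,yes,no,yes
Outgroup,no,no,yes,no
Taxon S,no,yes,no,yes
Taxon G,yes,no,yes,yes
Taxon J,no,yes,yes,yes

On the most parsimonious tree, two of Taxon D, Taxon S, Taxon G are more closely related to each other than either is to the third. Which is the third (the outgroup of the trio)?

Character polarity is set by the outgroup: the derived state is whichever differs from the outgroup's state, so for Trait 3 the derived state is 'no', and for the remaining characters it is 'yes'.
Trait 1 (derived state 'yes') is unique to Taxon G (autapomorphy; uninformative for grouping).
Trait 2 (derived state 'yes') is shared by Taxon D, Taxon J, and Taxon S — a synapomorphy uniting that clade.
Trait 3 (derived state 'no') is shared by Taxon D and Taxon S — a synapomorphy uniting that clade.
All ingroup taxa share the derived state 'yes' for Trait 4; it defines the ingroup but does not resolve relationships within it.
Most parsimonious ingroup topology: ((Taxon J,(Taxon D,Taxon S)),Taxon G).
Taxon D and Taxon S share a more recent common ancestor with each other than either does with Taxon G, so Taxon G is the least closely related of the three.

Taxon G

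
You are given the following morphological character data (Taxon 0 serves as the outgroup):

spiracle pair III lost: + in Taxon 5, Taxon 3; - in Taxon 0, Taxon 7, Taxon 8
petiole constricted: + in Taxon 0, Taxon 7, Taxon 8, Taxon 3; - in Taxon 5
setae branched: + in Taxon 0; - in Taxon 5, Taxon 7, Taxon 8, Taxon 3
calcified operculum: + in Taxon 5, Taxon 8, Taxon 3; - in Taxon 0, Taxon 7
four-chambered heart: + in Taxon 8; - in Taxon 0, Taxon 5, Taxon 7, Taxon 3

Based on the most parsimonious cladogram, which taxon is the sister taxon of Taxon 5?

Taxon 3

Character polarity is set by the outgroup: the derived state is whichever differs from the outgroup's state, so for petiole constricted, setae branched the derived state is '-', and for the remaining characters it is '+'.
spiracle pair III lost: derived state '+' in Taxon 3 and Taxon 5 only — synapomorphy for {Taxon 3, Taxon 5}.
petiole constricted (derived state '-') is unique to Taxon 5 (autapomorphy; uninformative for grouping).
All ingroup taxa share the derived state '-' for setae branched; it defines the ingroup but does not resolve relationships within it.
calcified operculum (derived state '+') is shared by Taxon 3, Taxon 5, and Taxon 8 — a synapomorphy uniting that clade.
four-chambered heart (derived state '+') is unique to Taxon 8 (autapomorphy; uninformative for grouping).
Most parsimonious ingroup topology: (((Taxon 5,Taxon 3),Taxon 8),Taxon 7).
Taxon 5 and Taxon 3 form a cherry on this tree, so they are sister taxa.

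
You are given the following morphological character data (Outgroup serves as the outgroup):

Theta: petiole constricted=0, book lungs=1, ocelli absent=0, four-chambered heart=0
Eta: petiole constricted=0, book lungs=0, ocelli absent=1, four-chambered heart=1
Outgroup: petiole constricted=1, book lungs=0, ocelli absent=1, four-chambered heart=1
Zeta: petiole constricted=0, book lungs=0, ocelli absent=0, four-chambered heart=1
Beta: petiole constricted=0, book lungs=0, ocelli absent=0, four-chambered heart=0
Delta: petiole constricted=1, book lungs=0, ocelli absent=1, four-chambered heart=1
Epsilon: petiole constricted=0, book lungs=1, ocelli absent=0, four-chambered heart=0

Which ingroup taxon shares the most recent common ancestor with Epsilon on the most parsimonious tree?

Character polarity is set by the outgroup: the derived state is whichever differs from the outgroup's state, so for petiole constricted, ocelli absent, four-chambered heart the derived state is '0', and for the remaining characters it is '1'.
petiole constricted: derived state '0' in Beta, Epsilon, Eta, Theta, and Zeta only — synapomorphy for {Beta, Epsilon, Eta, Theta, Zeta}.
Only Epsilon and Theta show the derived state '1' for book lungs, supporting them as a clade.
ocelli absent (derived state '0') is shared by Beta, Epsilon, Theta, and Zeta — a synapomorphy uniting that clade.
Only Beta, Epsilon, and Theta show the derived state '0' for four-chambered heart, supporting them as a clade.
Most parsimonious ingroup topology: ((((Beta,(Epsilon,Theta)),Zeta),Eta),Delta).
Epsilon and Theta form a cherry on this tree, so they are sister taxa.

Theta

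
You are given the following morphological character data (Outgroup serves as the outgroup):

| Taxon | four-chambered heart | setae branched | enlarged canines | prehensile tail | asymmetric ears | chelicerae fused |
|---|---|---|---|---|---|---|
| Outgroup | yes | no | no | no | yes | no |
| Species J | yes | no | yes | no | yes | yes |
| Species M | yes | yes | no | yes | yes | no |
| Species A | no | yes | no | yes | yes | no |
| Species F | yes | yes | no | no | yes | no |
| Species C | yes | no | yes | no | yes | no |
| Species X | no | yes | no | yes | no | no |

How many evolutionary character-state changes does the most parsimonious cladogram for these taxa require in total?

Character polarity is set by the outgroup: the derived state is whichever differs from the outgroup's state, so for four-chambered heart, asymmetric ears the derived state is 'no', and for the remaining characters it is 'yes'.
four-chambered heart: derived state 'no' in Species A and Species X only — synapomorphy for {Species A, Species X}.
Only Species A, Species F, Species M, and Species X show the derived state 'yes' for setae branched, supporting them as a clade.
enlarged canines: derived state 'yes' in Species C and Species J only — synapomorphy for {Species C, Species J}.
prehensile tail: derived state 'yes' in Species A, Species M, and Species X only — synapomorphy for {Species A, Species M, Species X}.
asymmetric ears (derived state 'no') is unique to Species X (autapomorphy; uninformative for grouping).
chelicerae fused (derived state 'yes') is unique to Species J (autapomorphy; uninformative for grouping).
Most parsimonious ingroup topology: ((Species J,Species C),((Species M,(Species A,Species X)),Species F)).
Changes per character on this tree: four-chambered heart: 1; setae branched: 1; enlarged canines: 1; prehensile tail: 1; asymmetric ears: 1; chelicerae fused: 1.
Total = 6.

6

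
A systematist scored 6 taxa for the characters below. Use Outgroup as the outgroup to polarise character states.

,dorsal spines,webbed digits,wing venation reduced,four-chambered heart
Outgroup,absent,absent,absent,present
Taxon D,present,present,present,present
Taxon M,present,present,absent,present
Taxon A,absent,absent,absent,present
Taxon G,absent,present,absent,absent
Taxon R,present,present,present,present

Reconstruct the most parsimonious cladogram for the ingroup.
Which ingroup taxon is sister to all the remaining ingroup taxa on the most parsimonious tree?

Taxon A

Character polarity is set by the outgroup: the derived state is whichever differs from the outgroup's state, so for four-chambered heart the derived state is 'absent', and for the remaining characters it is 'present'.
Only Taxon D, Taxon M, and Taxon R show the derived state 'present' for dorsal spines, supporting them as a clade.
webbed digits (derived state 'present') is shared by Taxon D, Taxon G, Taxon M, and Taxon R — a synapomorphy uniting that clade.
wing venation reduced (derived state 'present') is shared by Taxon D and Taxon R — a synapomorphy uniting that clade.
four-chambered heart (derived state 'absent') is unique to Taxon G (autapomorphy; uninformative for grouping).
Most parsimonious ingroup topology: ((((Taxon D,Taxon R),Taxon M),Taxon G),Taxon A).
Taxon A is sister to the clade containing all other ingroup taxa, so it is the earliest-diverging (most basal) ingroup lineage.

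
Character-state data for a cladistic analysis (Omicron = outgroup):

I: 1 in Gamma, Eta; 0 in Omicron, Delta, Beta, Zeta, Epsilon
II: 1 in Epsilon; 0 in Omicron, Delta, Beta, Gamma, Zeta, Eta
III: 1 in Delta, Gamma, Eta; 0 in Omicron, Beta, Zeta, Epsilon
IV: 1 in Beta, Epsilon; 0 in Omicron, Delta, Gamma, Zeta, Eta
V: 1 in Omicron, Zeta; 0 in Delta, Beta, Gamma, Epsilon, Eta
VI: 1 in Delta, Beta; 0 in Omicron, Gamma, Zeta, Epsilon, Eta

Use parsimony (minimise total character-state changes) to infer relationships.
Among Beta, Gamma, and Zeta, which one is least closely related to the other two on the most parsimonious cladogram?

Zeta

Character polarity is set by the outgroup: the derived state is whichever differs from the outgroup's state, so for V the derived state is '0', and for the remaining characters it is '1'.
I: derived state '1' in Eta and Gamma only — synapomorphy for {Eta, Gamma}.
II (derived state '1') is unique to Epsilon (autapomorphy; uninformative for grouping).
III: derived state '1' in Delta, Eta, and Gamma only — synapomorphy for {Delta, Eta, Gamma}.
IV (derived state '1') is shared by Beta and Epsilon — a synapomorphy uniting that clade.
V: derived state '0' in Beta, Delta, Epsilon, Eta, and Gamma only — synapomorphy for {Beta, Delta, Epsilon, Eta, Gamma}.
VI (state '1') occurs in Beta and Delta but conflicts with the nesting implied by the other characters — most parsimoniously interpreted as homoplasy.
Most parsimonious ingroup topology: (((Delta,(Gamma,Eta)),(Beta,Epsilon)),Zeta).
Beta and Gamma share a more recent common ancestor with each other than either does with Zeta, so Zeta is the least closely related of the three.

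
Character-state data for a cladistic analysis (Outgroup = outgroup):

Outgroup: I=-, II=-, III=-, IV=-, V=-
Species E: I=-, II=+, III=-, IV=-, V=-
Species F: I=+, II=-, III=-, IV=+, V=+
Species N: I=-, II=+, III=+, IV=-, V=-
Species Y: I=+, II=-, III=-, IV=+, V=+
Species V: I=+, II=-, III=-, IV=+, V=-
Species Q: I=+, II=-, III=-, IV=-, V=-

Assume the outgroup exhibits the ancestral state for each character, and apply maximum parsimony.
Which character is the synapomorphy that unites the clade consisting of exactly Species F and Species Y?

The outgroup has state '-' for every character, so '+' is the derived state throughout.
I: derived state '+' in Species F, Species Q, Species V, and Species Y only — synapomorphy for {Species F, Species Q, Species V, Species Y}.
II (derived state '+') is shared by Species E and Species N — a synapomorphy uniting that clade.
III: derived state '+' in Species N only — an autapomorphy, so it tells us nothing about relationships among taxa.
IV (derived state '+') is shared by Species F, Species V, and Species Y — a synapomorphy uniting that clade.
V (derived state '+') is shared by Species F and Species Y — a synapomorphy uniting that clade.
Most parsimonious ingroup topology: ((Species E,Species N),(((Species F,Species Y),Species V),Species Q)).
The clade {Species F, Species Y} is supported by V: its derived state '+' occurs in exactly those taxa and in no other taxon (including the outgroup).

V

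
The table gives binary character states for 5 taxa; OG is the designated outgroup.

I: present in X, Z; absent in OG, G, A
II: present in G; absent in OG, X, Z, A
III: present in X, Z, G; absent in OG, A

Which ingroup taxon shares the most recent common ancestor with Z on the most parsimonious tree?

X

The outgroup has state 'absent' for every character, so 'present' is the derived state throughout.
Only X and Z show the derived state 'present' for I, supporting them as a clade.
II (derived state 'present') is unique to G (autapomorphy; uninformative for grouping).
III (derived state 'present') is shared by G, X, and Z — a synapomorphy uniting that clade.
Most parsimonious ingroup topology: (((X,Z),G),A).
Z and X form a cherry on this tree, so they are sister taxa.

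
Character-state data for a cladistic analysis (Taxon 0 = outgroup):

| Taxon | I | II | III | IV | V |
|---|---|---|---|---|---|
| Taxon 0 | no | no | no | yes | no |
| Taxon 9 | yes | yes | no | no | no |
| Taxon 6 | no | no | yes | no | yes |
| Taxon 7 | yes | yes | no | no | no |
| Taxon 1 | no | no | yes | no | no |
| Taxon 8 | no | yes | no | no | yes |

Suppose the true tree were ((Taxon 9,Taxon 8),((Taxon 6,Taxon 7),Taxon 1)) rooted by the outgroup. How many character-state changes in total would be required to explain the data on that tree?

9

Map each character onto ((Taxon 9,Taxon 8),((Taxon 6,Taxon 7),Taxon 1)) (rooted by Taxon 0) and count the minimum state changes it requires (Fitch parsimony):
I: 2; II: 2; III: 2; IV: 1; V: 2.
Total tree length = 9.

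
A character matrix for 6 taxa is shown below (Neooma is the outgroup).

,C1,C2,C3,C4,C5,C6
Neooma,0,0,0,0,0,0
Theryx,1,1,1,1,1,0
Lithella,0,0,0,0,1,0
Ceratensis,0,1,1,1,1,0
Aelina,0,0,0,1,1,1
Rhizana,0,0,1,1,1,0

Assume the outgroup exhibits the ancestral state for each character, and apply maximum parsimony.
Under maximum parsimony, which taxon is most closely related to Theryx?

Ceratensis

The outgroup has state '0' for every character, so '1' is the derived state throughout.
C1 (derived state '1') is unique to Theryx (autapomorphy; uninformative for grouping).
Only Ceratensis and Theryx show the derived state '1' for C2, supporting them as a clade.
C3 (derived state '1') is shared by Ceratensis, Rhizana, and Theryx — a synapomorphy uniting that clade.
C4 (derived state '1') is shared by Aelina, Ceratensis, Rhizana, and Theryx — a synapomorphy uniting that clade.
C5 (derived state '1') is shared by all ingroup taxa — unites the whole ingroup.
C6 (derived state '1') is unique to Aelina (autapomorphy; uninformative for grouping).
Most parsimonious ingroup topology: ((((Theryx,Ceratensis),Rhizana),Aelina),Lithella).
Theryx and Ceratensis form a cherry on this tree, so they are sister taxa.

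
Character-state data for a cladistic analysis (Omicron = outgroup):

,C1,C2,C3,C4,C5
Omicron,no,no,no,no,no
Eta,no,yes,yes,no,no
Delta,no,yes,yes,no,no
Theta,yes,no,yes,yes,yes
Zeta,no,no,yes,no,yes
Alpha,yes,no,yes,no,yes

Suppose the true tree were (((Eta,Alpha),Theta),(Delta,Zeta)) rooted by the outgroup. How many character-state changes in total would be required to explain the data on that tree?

Map each character onto (((Eta,Alpha),Theta),(Delta,Zeta)) (rooted by Omicron) and count the minimum state changes it requires (Fitch parsimony):
C1: 2; C2: 2; C3: 1; C4: 1; C5: 3.
Total tree length = 9.

9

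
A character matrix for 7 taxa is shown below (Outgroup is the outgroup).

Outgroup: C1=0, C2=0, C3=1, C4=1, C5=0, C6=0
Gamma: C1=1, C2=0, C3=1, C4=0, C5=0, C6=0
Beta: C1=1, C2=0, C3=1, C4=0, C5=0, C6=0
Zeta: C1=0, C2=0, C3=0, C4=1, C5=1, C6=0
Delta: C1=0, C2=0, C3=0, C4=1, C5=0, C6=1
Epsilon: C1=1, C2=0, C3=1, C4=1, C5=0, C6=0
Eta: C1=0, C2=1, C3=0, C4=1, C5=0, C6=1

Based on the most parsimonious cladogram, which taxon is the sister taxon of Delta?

Eta

Character polarity is set by the outgroup: the derived state is whichever differs from the outgroup's state, so for C3, C4 the derived state is '0', and for the remaining characters it is '1'.
C1: derived state '1' in Beta, Epsilon, and Gamma only — synapomorphy for {Beta, Epsilon, Gamma}.
C2: derived state '1' in Eta only — an autapomorphy, so it tells us nothing about relationships among taxa.
Only Delta, Eta, and Zeta show the derived state '0' for C3, supporting them as a clade.
C4 (derived state '0') is shared by Beta and Gamma — a synapomorphy uniting that clade.
C5 (derived state '1') is unique to Zeta (autapomorphy; uninformative for grouping).
C6: derived state '1' in Delta and Eta only — synapomorphy for {Delta, Eta}.
Most parsimonious ingroup topology: (((Gamma,Beta),Epsilon),(Zeta,(Delta,Eta))).
Delta and Eta form a cherry on this tree, so they are sister taxa.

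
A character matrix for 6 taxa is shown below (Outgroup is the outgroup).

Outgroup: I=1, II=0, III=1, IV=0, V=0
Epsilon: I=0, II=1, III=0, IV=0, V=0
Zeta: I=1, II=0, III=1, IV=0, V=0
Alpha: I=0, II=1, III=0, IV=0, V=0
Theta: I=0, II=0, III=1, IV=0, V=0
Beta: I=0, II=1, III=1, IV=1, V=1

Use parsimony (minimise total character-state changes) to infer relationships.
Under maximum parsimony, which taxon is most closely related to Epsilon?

Character polarity is set by the outgroup: the derived state is whichever differs from the outgroup's state, so for I, III the derived state is '0', and for the remaining characters it is '1'.
Only Alpha, Beta, Epsilon, and Theta show the derived state '0' for I, supporting them as a clade.
II (derived state '1') is shared by Alpha, Beta, and Epsilon — a synapomorphy uniting that clade.
III: derived state '0' in Alpha and Epsilon only — synapomorphy for {Alpha, Epsilon}.
IV (derived state '1') is unique to Beta (autapomorphy; uninformative for grouping).
V (derived state '1') is unique to Beta (autapomorphy; uninformative for grouping).
Most parsimonious ingroup topology: ((((Epsilon,Alpha),Beta),Theta),Zeta).
Epsilon and Alpha form a cherry on this tree, so they are sister taxa.

Alpha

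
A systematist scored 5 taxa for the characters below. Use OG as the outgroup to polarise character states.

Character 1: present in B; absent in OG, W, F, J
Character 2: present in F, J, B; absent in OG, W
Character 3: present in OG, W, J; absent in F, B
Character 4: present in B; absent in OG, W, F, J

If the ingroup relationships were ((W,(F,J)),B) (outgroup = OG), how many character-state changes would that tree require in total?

6

Map each character onto ((W,(F,J)),B) (rooted by OG) and count the minimum state changes it requires (Fitch parsimony):
Character 1: 1; Character 2: 2; Character 3: 2; Character 4: 1.
Total tree length = 6.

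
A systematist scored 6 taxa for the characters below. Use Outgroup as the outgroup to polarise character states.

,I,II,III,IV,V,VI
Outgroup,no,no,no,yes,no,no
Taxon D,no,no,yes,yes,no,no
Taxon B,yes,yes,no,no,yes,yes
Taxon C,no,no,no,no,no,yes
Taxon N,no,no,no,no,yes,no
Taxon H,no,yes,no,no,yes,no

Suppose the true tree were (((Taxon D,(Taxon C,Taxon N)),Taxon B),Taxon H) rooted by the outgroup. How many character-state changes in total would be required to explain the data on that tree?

Map each character onto (((Taxon D,(Taxon C,Taxon N)),Taxon B),Taxon H) (rooted by Outgroup) and count the minimum state changes it requires (Fitch parsimony):
I: 1; II: 2; III: 1; IV: 2; V: 3; VI: 2.
Total tree length = 11.

11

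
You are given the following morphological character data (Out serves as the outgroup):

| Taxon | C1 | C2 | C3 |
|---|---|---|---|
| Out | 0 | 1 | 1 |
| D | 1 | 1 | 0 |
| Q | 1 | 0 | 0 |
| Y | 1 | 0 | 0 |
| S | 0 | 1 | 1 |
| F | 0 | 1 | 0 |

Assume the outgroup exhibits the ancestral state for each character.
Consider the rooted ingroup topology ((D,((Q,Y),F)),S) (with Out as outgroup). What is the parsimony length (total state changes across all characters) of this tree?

4

Map each character onto ((D,((Q,Y),F)),S) (rooted by Out) and count the minimum state changes it requires (Fitch parsimony):
C1: 2; C2: 1; C3: 1.
Total tree length = 4.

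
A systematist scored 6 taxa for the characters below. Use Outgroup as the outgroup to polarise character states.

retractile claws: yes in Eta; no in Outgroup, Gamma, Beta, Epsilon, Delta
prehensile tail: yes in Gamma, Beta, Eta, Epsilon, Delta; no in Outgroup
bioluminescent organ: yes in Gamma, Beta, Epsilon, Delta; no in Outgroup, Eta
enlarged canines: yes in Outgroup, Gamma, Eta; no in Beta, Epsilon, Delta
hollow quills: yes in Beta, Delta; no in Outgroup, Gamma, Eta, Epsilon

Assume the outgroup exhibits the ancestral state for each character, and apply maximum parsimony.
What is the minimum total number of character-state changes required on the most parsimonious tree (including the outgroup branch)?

Character polarity is set by the outgroup: the derived state is whichever differs from the outgroup's state, so for enlarged canines the derived state is 'no', and for the remaining characters it is 'yes'.
retractile claws: derived state 'yes' in Eta only — an autapomorphy, so it tells us nothing about relationships among taxa.
prehensile tail (derived state 'yes') is shared by all ingroup taxa — unites the whole ingroup.
bioluminescent organ: derived state 'yes' in Beta, Delta, Epsilon, and Gamma only — synapomorphy for {Beta, Delta, Epsilon, Gamma}.
enlarged canines (derived state 'no') is shared by Beta, Delta, and Epsilon — a synapomorphy uniting that clade.
hollow quills (derived state 'yes') is shared by Beta and Delta — a synapomorphy uniting that clade.
Most parsimonious ingroup topology: ((Gamma,((Beta,Delta),Epsilon)),Eta).
Changes per character on this tree: retractile claws: 1; prehensile tail: 1; bioluminescent organ: 1; enlarged canines: 1; hollow quills: 1.
Total = 5.

5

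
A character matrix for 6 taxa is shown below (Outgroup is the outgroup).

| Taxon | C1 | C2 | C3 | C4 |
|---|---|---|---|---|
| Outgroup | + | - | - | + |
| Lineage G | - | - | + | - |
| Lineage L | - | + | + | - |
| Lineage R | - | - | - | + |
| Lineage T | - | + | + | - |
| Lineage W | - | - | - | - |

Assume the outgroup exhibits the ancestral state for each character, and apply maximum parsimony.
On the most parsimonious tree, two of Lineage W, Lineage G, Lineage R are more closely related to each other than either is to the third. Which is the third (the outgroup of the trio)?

Lineage R

Character polarity is set by the outgroup: the derived state is whichever differs from the outgroup's state, so for C1, C4 the derived state is '-', and for the remaining characters it is '+'.
All ingroup taxa share the derived state '-' for C1; it defines the ingroup but does not resolve relationships within it.
Only Lineage L and Lineage T show the derived state '+' for C2, supporting them as a clade.
C3: derived state '+' in Lineage G, Lineage L, and Lineage T only — synapomorphy for {Lineage G, Lineage L, Lineage T}.
C4: derived state '-' in Lineage G, Lineage L, Lineage T, and Lineage W only — synapomorphy for {Lineage G, Lineage L, Lineage T, Lineage W}.
Most parsimonious ingroup topology: (((Lineage G,(Lineage L,Lineage T)),Lineage W),Lineage R).
Lineage G and Lineage W share a more recent common ancestor with each other than either does with Lineage R, so Lineage R is the least closely related of the three.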